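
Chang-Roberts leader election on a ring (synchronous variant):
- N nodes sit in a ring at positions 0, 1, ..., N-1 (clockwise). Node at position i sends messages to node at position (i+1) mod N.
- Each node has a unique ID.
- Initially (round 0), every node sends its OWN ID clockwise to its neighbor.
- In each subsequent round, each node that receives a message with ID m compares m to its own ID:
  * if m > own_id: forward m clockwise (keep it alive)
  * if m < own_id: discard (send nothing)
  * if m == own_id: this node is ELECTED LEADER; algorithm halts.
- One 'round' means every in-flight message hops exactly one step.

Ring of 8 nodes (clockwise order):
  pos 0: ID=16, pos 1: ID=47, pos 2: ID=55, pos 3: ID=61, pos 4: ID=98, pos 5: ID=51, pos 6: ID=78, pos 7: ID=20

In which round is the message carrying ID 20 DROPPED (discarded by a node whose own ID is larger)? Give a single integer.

Answer: 2

Derivation:
Round 1: pos1(id47) recv 16: drop; pos2(id55) recv 47: drop; pos3(id61) recv 55: drop; pos4(id98) recv 61: drop; pos5(id51) recv 98: fwd; pos6(id78) recv 51: drop; pos7(id20) recv 78: fwd; pos0(id16) recv 20: fwd
Round 2: pos6(id78) recv 98: fwd; pos0(id16) recv 78: fwd; pos1(id47) recv 20: drop
Round 3: pos7(id20) recv 98: fwd; pos1(id47) recv 78: fwd
Round 4: pos0(id16) recv 98: fwd; pos2(id55) recv 78: fwd
Round 5: pos1(id47) recv 98: fwd; pos3(id61) recv 78: fwd
Round 6: pos2(id55) recv 98: fwd; pos4(id98) recv 78: drop
Round 7: pos3(id61) recv 98: fwd
Round 8: pos4(id98) recv 98: ELECTED
Message ID 20 originates at pos 7; dropped at pos 1 in round 2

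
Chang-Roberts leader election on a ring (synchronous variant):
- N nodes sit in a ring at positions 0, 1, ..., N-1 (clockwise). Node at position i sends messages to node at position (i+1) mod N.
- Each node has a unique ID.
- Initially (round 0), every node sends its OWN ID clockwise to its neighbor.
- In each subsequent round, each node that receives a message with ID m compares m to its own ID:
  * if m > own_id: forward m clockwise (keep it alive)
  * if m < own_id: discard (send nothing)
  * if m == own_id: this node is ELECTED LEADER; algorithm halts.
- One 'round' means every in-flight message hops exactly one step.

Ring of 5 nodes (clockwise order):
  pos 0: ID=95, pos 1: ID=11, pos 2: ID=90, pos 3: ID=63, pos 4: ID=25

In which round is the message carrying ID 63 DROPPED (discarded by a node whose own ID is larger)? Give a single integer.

Answer: 2

Derivation:
Round 1: pos1(id11) recv 95: fwd; pos2(id90) recv 11: drop; pos3(id63) recv 90: fwd; pos4(id25) recv 63: fwd; pos0(id95) recv 25: drop
Round 2: pos2(id90) recv 95: fwd; pos4(id25) recv 90: fwd; pos0(id95) recv 63: drop
Round 3: pos3(id63) recv 95: fwd; pos0(id95) recv 90: drop
Round 4: pos4(id25) recv 95: fwd
Round 5: pos0(id95) recv 95: ELECTED
Message ID 63 originates at pos 3; dropped at pos 0 in round 2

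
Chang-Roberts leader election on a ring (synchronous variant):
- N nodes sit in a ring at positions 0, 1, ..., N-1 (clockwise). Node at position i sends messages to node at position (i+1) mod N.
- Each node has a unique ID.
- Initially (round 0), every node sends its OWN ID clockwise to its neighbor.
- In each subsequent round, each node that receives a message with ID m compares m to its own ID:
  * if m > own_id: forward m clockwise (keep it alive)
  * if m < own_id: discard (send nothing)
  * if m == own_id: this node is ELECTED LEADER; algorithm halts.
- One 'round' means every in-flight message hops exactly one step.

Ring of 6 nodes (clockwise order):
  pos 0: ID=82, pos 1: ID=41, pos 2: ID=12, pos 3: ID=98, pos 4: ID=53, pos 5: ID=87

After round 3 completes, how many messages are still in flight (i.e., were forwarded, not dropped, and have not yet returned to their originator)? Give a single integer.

Answer: 2

Derivation:
Round 1: pos1(id41) recv 82: fwd; pos2(id12) recv 41: fwd; pos3(id98) recv 12: drop; pos4(id53) recv 98: fwd; pos5(id87) recv 53: drop; pos0(id82) recv 87: fwd
Round 2: pos2(id12) recv 82: fwd; pos3(id98) recv 41: drop; pos5(id87) recv 98: fwd; pos1(id41) recv 87: fwd
Round 3: pos3(id98) recv 82: drop; pos0(id82) recv 98: fwd; pos2(id12) recv 87: fwd
After round 3: 2 messages still in flight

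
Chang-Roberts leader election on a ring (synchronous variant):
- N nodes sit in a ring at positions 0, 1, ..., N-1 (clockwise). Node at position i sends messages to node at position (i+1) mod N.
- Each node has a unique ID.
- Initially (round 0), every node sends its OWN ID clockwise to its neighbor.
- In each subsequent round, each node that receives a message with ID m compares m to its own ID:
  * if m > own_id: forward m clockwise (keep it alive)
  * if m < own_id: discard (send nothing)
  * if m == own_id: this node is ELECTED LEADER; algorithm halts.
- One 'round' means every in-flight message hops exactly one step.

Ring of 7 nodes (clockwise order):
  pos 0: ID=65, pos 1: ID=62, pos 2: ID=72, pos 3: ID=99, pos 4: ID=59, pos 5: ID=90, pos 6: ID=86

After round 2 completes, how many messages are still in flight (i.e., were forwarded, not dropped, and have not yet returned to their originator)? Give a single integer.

Round 1: pos1(id62) recv 65: fwd; pos2(id72) recv 62: drop; pos3(id99) recv 72: drop; pos4(id59) recv 99: fwd; pos5(id90) recv 59: drop; pos6(id86) recv 90: fwd; pos0(id65) recv 86: fwd
Round 2: pos2(id72) recv 65: drop; pos5(id90) recv 99: fwd; pos0(id65) recv 90: fwd; pos1(id62) recv 86: fwd
After round 2: 3 messages still in flight

Answer: 3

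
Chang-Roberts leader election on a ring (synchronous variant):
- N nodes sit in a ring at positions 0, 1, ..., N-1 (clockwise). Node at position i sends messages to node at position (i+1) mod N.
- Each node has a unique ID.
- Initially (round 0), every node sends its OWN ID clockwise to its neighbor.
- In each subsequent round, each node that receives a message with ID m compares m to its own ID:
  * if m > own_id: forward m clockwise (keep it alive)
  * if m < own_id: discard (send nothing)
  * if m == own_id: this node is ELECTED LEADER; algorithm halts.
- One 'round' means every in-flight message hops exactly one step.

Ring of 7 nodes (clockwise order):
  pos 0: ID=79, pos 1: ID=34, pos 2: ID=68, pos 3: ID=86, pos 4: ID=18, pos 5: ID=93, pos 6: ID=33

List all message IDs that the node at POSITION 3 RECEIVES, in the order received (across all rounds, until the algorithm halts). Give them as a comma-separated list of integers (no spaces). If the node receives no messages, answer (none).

Answer: 68,79,93

Derivation:
Round 1: pos1(id34) recv 79: fwd; pos2(id68) recv 34: drop; pos3(id86) recv 68: drop; pos4(id18) recv 86: fwd; pos5(id93) recv 18: drop; pos6(id33) recv 93: fwd; pos0(id79) recv 33: drop
Round 2: pos2(id68) recv 79: fwd; pos5(id93) recv 86: drop; pos0(id79) recv 93: fwd
Round 3: pos3(id86) recv 79: drop; pos1(id34) recv 93: fwd
Round 4: pos2(id68) recv 93: fwd
Round 5: pos3(id86) recv 93: fwd
Round 6: pos4(id18) recv 93: fwd
Round 7: pos5(id93) recv 93: ELECTED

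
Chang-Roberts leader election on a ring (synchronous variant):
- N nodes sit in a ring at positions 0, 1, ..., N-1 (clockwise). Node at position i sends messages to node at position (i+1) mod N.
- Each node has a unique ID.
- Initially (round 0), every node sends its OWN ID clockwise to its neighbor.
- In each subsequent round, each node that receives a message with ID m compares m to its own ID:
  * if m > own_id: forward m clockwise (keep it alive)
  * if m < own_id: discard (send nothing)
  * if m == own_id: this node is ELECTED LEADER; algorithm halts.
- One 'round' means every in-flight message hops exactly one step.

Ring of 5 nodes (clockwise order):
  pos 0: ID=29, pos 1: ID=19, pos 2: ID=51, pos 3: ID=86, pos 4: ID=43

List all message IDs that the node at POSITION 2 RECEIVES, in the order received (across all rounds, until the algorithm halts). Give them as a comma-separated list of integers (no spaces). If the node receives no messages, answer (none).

Answer: 19,29,43,86

Derivation:
Round 1: pos1(id19) recv 29: fwd; pos2(id51) recv 19: drop; pos3(id86) recv 51: drop; pos4(id43) recv 86: fwd; pos0(id29) recv 43: fwd
Round 2: pos2(id51) recv 29: drop; pos0(id29) recv 86: fwd; pos1(id19) recv 43: fwd
Round 3: pos1(id19) recv 86: fwd; pos2(id51) recv 43: drop
Round 4: pos2(id51) recv 86: fwd
Round 5: pos3(id86) recv 86: ELECTED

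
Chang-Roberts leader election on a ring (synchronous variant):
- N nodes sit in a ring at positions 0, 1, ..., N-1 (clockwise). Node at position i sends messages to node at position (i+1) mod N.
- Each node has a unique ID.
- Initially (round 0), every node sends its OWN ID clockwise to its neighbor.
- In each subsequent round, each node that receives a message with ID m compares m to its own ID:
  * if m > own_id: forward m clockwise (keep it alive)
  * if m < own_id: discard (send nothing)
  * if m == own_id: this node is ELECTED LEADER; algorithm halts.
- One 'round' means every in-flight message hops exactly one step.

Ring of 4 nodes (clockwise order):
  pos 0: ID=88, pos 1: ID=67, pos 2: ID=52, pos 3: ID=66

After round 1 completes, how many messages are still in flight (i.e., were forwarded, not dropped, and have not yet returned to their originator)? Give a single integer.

Answer: 2

Derivation:
Round 1: pos1(id67) recv 88: fwd; pos2(id52) recv 67: fwd; pos3(id66) recv 52: drop; pos0(id88) recv 66: drop
After round 1: 2 messages still in flight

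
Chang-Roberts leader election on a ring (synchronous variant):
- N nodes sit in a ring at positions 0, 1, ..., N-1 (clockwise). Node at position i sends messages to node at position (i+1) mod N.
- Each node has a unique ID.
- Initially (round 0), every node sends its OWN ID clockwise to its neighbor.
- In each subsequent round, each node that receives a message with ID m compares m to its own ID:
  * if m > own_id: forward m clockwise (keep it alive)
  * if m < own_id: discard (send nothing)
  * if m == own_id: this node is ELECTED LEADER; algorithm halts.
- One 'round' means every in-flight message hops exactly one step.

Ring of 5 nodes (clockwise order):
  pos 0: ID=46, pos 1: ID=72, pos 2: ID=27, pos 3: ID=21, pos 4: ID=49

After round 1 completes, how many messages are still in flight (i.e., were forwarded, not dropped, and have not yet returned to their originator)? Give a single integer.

Round 1: pos1(id72) recv 46: drop; pos2(id27) recv 72: fwd; pos3(id21) recv 27: fwd; pos4(id49) recv 21: drop; pos0(id46) recv 49: fwd
After round 1: 3 messages still in flight

Answer: 3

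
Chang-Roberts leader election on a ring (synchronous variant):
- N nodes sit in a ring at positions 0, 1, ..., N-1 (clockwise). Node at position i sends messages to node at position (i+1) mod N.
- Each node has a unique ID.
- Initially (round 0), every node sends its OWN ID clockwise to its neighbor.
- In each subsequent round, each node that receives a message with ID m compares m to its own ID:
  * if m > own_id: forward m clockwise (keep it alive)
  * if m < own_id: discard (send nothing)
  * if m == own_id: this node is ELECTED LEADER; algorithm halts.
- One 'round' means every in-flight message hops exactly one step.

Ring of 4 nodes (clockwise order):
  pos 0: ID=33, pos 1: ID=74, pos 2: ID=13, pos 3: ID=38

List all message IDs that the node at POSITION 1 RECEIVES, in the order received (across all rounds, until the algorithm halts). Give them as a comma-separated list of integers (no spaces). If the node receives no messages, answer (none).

Round 1: pos1(id74) recv 33: drop; pos2(id13) recv 74: fwd; pos3(id38) recv 13: drop; pos0(id33) recv 38: fwd
Round 2: pos3(id38) recv 74: fwd; pos1(id74) recv 38: drop
Round 3: pos0(id33) recv 74: fwd
Round 4: pos1(id74) recv 74: ELECTED

Answer: 33,38,74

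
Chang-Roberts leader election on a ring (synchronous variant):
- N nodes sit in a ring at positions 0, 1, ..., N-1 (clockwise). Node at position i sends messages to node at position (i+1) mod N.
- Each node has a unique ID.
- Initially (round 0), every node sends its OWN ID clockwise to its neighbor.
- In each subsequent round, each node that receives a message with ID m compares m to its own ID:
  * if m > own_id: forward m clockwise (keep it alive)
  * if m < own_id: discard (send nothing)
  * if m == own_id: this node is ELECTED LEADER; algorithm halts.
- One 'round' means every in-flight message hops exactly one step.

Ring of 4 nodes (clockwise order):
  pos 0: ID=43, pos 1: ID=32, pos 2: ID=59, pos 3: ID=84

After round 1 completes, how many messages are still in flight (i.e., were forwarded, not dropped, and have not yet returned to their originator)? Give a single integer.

Round 1: pos1(id32) recv 43: fwd; pos2(id59) recv 32: drop; pos3(id84) recv 59: drop; pos0(id43) recv 84: fwd
After round 1: 2 messages still in flight

Answer: 2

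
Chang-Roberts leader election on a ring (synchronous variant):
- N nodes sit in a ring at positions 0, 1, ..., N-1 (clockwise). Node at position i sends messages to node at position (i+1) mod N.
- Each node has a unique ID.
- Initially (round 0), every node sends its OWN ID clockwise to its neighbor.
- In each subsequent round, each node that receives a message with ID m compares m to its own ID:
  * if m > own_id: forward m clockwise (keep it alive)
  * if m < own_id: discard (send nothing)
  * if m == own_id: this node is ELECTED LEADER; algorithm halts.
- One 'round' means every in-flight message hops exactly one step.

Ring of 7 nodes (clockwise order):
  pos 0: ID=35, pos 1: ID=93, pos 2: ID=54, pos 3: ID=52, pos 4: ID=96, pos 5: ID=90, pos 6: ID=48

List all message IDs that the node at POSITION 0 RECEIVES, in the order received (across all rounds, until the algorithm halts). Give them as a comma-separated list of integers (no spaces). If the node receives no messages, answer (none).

Round 1: pos1(id93) recv 35: drop; pos2(id54) recv 93: fwd; pos3(id52) recv 54: fwd; pos4(id96) recv 52: drop; pos5(id90) recv 96: fwd; pos6(id48) recv 90: fwd; pos0(id35) recv 48: fwd
Round 2: pos3(id52) recv 93: fwd; pos4(id96) recv 54: drop; pos6(id48) recv 96: fwd; pos0(id35) recv 90: fwd; pos1(id93) recv 48: drop
Round 3: pos4(id96) recv 93: drop; pos0(id35) recv 96: fwd; pos1(id93) recv 90: drop
Round 4: pos1(id93) recv 96: fwd
Round 5: pos2(id54) recv 96: fwd
Round 6: pos3(id52) recv 96: fwd
Round 7: pos4(id96) recv 96: ELECTED

Answer: 48,90,96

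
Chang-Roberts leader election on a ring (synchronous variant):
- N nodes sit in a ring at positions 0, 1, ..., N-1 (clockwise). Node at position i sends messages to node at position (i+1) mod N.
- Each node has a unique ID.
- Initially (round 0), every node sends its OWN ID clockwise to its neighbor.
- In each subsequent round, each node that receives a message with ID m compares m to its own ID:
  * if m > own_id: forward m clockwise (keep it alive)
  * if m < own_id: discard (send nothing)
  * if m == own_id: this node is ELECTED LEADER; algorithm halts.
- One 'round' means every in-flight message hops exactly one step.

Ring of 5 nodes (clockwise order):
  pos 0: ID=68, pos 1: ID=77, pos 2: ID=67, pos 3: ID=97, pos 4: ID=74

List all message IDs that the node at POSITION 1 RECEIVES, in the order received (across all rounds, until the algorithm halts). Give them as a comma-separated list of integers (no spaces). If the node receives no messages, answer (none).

Answer: 68,74,97

Derivation:
Round 1: pos1(id77) recv 68: drop; pos2(id67) recv 77: fwd; pos3(id97) recv 67: drop; pos4(id74) recv 97: fwd; pos0(id68) recv 74: fwd
Round 2: pos3(id97) recv 77: drop; pos0(id68) recv 97: fwd; pos1(id77) recv 74: drop
Round 3: pos1(id77) recv 97: fwd
Round 4: pos2(id67) recv 97: fwd
Round 5: pos3(id97) recv 97: ELECTED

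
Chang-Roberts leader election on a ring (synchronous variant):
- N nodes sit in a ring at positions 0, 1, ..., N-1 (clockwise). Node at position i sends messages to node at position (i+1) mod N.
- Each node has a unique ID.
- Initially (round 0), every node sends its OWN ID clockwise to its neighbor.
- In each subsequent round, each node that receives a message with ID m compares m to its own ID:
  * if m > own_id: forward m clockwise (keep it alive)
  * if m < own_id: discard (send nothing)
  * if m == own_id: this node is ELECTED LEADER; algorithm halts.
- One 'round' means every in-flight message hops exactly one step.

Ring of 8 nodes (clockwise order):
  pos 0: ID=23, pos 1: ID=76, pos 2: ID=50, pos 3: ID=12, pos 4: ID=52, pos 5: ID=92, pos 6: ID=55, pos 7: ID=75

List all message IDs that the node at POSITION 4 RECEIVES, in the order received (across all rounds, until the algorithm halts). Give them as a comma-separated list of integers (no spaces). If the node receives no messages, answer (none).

Round 1: pos1(id76) recv 23: drop; pos2(id50) recv 76: fwd; pos3(id12) recv 50: fwd; pos4(id52) recv 12: drop; pos5(id92) recv 52: drop; pos6(id55) recv 92: fwd; pos7(id75) recv 55: drop; pos0(id23) recv 75: fwd
Round 2: pos3(id12) recv 76: fwd; pos4(id52) recv 50: drop; pos7(id75) recv 92: fwd; pos1(id76) recv 75: drop
Round 3: pos4(id52) recv 76: fwd; pos0(id23) recv 92: fwd
Round 4: pos5(id92) recv 76: drop; pos1(id76) recv 92: fwd
Round 5: pos2(id50) recv 92: fwd
Round 6: pos3(id12) recv 92: fwd
Round 7: pos4(id52) recv 92: fwd
Round 8: pos5(id92) recv 92: ELECTED

Answer: 12,50,76,92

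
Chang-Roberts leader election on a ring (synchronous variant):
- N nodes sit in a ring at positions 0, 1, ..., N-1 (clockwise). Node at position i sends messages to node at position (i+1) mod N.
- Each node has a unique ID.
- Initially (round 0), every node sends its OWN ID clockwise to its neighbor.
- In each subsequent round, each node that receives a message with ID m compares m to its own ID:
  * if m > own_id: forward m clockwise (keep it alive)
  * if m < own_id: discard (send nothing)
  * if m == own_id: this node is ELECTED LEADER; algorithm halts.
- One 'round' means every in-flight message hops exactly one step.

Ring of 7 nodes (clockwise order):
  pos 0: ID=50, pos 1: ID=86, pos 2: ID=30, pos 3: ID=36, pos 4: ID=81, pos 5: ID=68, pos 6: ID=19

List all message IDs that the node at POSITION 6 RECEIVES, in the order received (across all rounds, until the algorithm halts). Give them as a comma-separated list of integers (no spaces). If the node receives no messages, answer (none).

Round 1: pos1(id86) recv 50: drop; pos2(id30) recv 86: fwd; pos3(id36) recv 30: drop; pos4(id81) recv 36: drop; pos5(id68) recv 81: fwd; pos6(id19) recv 68: fwd; pos0(id50) recv 19: drop
Round 2: pos3(id36) recv 86: fwd; pos6(id19) recv 81: fwd; pos0(id50) recv 68: fwd
Round 3: pos4(id81) recv 86: fwd; pos0(id50) recv 81: fwd; pos1(id86) recv 68: drop
Round 4: pos5(id68) recv 86: fwd; pos1(id86) recv 81: drop
Round 5: pos6(id19) recv 86: fwd
Round 6: pos0(id50) recv 86: fwd
Round 7: pos1(id86) recv 86: ELECTED

Answer: 68,81,86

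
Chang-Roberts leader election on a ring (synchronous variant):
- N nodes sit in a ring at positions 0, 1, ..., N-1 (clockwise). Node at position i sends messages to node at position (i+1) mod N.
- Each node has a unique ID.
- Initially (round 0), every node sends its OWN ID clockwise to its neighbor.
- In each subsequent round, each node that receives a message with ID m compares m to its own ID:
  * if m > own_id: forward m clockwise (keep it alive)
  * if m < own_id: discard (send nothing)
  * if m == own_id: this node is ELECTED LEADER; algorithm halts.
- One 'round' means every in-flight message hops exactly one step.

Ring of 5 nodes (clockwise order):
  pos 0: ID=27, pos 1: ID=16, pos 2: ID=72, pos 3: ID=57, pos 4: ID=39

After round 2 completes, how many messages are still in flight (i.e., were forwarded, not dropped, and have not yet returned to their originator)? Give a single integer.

Answer: 3

Derivation:
Round 1: pos1(id16) recv 27: fwd; pos2(id72) recv 16: drop; pos3(id57) recv 72: fwd; pos4(id39) recv 57: fwd; pos0(id27) recv 39: fwd
Round 2: pos2(id72) recv 27: drop; pos4(id39) recv 72: fwd; pos0(id27) recv 57: fwd; pos1(id16) recv 39: fwd
After round 2: 3 messages still in flight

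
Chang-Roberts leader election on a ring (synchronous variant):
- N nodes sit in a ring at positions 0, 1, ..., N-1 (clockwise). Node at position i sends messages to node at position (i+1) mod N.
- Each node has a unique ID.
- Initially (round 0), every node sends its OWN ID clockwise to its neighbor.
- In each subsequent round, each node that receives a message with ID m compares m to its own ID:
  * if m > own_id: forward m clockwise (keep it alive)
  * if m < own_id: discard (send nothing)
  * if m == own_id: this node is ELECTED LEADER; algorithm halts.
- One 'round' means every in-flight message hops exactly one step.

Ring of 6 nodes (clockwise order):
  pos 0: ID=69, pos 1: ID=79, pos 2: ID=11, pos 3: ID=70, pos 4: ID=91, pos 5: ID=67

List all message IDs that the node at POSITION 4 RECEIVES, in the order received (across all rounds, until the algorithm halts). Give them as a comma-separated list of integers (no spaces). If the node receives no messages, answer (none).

Round 1: pos1(id79) recv 69: drop; pos2(id11) recv 79: fwd; pos3(id70) recv 11: drop; pos4(id91) recv 70: drop; pos5(id67) recv 91: fwd; pos0(id69) recv 67: drop
Round 2: pos3(id70) recv 79: fwd; pos0(id69) recv 91: fwd
Round 3: pos4(id91) recv 79: drop; pos1(id79) recv 91: fwd
Round 4: pos2(id11) recv 91: fwd
Round 5: pos3(id70) recv 91: fwd
Round 6: pos4(id91) recv 91: ELECTED

Answer: 70,79,91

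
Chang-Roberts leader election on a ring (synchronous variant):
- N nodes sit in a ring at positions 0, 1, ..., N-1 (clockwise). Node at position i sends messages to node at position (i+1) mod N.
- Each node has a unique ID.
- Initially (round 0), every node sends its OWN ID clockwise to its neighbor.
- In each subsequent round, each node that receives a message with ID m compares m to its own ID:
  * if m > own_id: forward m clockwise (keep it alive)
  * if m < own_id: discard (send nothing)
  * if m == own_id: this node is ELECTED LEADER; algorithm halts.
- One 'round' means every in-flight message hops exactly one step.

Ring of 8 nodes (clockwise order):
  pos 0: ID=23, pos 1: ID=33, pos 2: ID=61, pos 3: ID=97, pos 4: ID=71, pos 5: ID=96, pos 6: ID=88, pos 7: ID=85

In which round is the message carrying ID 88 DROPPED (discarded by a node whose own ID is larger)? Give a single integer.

Answer: 5

Derivation:
Round 1: pos1(id33) recv 23: drop; pos2(id61) recv 33: drop; pos3(id97) recv 61: drop; pos4(id71) recv 97: fwd; pos5(id96) recv 71: drop; pos6(id88) recv 96: fwd; pos7(id85) recv 88: fwd; pos0(id23) recv 85: fwd
Round 2: pos5(id96) recv 97: fwd; pos7(id85) recv 96: fwd; pos0(id23) recv 88: fwd; pos1(id33) recv 85: fwd
Round 3: pos6(id88) recv 97: fwd; pos0(id23) recv 96: fwd; pos1(id33) recv 88: fwd; pos2(id61) recv 85: fwd
Round 4: pos7(id85) recv 97: fwd; pos1(id33) recv 96: fwd; pos2(id61) recv 88: fwd; pos3(id97) recv 85: drop
Round 5: pos0(id23) recv 97: fwd; pos2(id61) recv 96: fwd; pos3(id97) recv 88: drop
Round 6: pos1(id33) recv 97: fwd; pos3(id97) recv 96: drop
Round 7: pos2(id61) recv 97: fwd
Round 8: pos3(id97) recv 97: ELECTED
Message ID 88 originates at pos 6; dropped at pos 3 in round 5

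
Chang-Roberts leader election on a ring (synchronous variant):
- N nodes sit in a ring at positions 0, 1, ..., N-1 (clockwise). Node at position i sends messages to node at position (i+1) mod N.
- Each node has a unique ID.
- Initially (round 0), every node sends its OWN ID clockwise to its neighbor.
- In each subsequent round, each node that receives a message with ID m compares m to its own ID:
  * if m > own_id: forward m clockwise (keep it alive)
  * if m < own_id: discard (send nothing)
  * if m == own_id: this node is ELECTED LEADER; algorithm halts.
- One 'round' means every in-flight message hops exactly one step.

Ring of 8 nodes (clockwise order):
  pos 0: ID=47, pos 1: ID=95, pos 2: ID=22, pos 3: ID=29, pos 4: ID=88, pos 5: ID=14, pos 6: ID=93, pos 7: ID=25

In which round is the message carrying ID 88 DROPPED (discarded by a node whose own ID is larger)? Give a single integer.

Round 1: pos1(id95) recv 47: drop; pos2(id22) recv 95: fwd; pos3(id29) recv 22: drop; pos4(id88) recv 29: drop; pos5(id14) recv 88: fwd; pos6(id93) recv 14: drop; pos7(id25) recv 93: fwd; pos0(id47) recv 25: drop
Round 2: pos3(id29) recv 95: fwd; pos6(id93) recv 88: drop; pos0(id47) recv 93: fwd
Round 3: pos4(id88) recv 95: fwd; pos1(id95) recv 93: drop
Round 4: pos5(id14) recv 95: fwd
Round 5: pos6(id93) recv 95: fwd
Round 6: pos7(id25) recv 95: fwd
Round 7: pos0(id47) recv 95: fwd
Round 8: pos1(id95) recv 95: ELECTED
Message ID 88 originates at pos 4; dropped at pos 6 in round 2

Answer: 2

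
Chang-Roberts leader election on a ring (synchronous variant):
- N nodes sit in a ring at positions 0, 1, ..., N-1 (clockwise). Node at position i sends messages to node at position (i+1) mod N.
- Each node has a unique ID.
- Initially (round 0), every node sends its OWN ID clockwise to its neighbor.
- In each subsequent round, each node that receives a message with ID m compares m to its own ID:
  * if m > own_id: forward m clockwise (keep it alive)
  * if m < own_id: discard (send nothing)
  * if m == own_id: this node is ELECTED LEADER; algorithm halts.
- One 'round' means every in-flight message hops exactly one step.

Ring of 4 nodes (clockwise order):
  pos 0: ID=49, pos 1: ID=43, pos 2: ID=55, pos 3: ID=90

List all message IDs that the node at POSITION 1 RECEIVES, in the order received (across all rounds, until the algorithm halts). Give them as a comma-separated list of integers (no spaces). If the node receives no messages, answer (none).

Answer: 49,90

Derivation:
Round 1: pos1(id43) recv 49: fwd; pos2(id55) recv 43: drop; pos3(id90) recv 55: drop; pos0(id49) recv 90: fwd
Round 2: pos2(id55) recv 49: drop; pos1(id43) recv 90: fwd
Round 3: pos2(id55) recv 90: fwd
Round 4: pos3(id90) recv 90: ELECTED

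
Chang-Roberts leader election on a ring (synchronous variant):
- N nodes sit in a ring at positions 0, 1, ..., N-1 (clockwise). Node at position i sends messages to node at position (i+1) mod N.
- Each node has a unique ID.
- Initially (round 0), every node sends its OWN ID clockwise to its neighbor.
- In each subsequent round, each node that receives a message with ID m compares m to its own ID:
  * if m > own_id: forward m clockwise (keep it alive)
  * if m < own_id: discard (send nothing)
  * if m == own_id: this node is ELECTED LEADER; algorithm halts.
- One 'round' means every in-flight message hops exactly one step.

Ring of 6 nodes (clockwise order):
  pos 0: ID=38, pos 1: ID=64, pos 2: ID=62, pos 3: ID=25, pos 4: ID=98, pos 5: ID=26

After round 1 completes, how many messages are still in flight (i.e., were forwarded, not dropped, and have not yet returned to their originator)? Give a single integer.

Answer: 3

Derivation:
Round 1: pos1(id64) recv 38: drop; pos2(id62) recv 64: fwd; pos3(id25) recv 62: fwd; pos4(id98) recv 25: drop; pos5(id26) recv 98: fwd; pos0(id38) recv 26: drop
After round 1: 3 messages still in flight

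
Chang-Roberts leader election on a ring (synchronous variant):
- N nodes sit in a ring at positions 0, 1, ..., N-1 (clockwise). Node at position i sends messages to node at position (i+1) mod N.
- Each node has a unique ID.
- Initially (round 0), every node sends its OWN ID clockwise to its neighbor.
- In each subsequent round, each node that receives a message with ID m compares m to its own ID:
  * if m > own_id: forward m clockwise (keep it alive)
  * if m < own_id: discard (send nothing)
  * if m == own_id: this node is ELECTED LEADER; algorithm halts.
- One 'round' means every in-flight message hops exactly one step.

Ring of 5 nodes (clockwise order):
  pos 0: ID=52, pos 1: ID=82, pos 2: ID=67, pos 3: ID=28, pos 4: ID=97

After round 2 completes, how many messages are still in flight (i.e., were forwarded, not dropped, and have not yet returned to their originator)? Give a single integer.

Answer: 2

Derivation:
Round 1: pos1(id82) recv 52: drop; pos2(id67) recv 82: fwd; pos3(id28) recv 67: fwd; pos4(id97) recv 28: drop; pos0(id52) recv 97: fwd
Round 2: pos3(id28) recv 82: fwd; pos4(id97) recv 67: drop; pos1(id82) recv 97: fwd
After round 2: 2 messages still in flight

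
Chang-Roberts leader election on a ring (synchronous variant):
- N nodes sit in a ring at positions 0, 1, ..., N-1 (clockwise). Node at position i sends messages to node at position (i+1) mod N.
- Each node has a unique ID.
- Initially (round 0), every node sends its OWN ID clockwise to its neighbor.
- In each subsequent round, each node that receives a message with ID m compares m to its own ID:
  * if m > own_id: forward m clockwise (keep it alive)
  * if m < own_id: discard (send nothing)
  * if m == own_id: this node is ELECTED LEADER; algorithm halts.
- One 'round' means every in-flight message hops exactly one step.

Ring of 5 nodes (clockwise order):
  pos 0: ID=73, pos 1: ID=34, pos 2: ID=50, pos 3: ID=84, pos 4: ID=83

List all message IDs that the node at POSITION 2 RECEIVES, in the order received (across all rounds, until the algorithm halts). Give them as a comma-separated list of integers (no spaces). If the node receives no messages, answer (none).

Round 1: pos1(id34) recv 73: fwd; pos2(id50) recv 34: drop; pos3(id84) recv 50: drop; pos4(id83) recv 84: fwd; pos0(id73) recv 83: fwd
Round 2: pos2(id50) recv 73: fwd; pos0(id73) recv 84: fwd; pos1(id34) recv 83: fwd
Round 3: pos3(id84) recv 73: drop; pos1(id34) recv 84: fwd; pos2(id50) recv 83: fwd
Round 4: pos2(id50) recv 84: fwd; pos3(id84) recv 83: drop
Round 5: pos3(id84) recv 84: ELECTED

Answer: 34,73,83,84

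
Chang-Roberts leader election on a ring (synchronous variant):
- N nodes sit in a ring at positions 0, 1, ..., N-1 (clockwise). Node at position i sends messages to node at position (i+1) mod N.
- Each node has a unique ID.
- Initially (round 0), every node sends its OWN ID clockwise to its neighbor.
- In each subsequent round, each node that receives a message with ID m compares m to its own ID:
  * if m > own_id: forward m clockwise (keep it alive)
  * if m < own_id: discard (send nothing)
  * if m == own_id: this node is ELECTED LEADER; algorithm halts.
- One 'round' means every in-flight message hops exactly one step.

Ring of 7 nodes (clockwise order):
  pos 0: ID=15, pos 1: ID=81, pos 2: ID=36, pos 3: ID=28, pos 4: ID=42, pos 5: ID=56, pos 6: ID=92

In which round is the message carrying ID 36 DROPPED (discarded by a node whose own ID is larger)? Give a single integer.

Answer: 2

Derivation:
Round 1: pos1(id81) recv 15: drop; pos2(id36) recv 81: fwd; pos3(id28) recv 36: fwd; pos4(id42) recv 28: drop; pos5(id56) recv 42: drop; pos6(id92) recv 56: drop; pos0(id15) recv 92: fwd
Round 2: pos3(id28) recv 81: fwd; pos4(id42) recv 36: drop; pos1(id81) recv 92: fwd
Round 3: pos4(id42) recv 81: fwd; pos2(id36) recv 92: fwd
Round 4: pos5(id56) recv 81: fwd; pos3(id28) recv 92: fwd
Round 5: pos6(id92) recv 81: drop; pos4(id42) recv 92: fwd
Round 6: pos5(id56) recv 92: fwd
Round 7: pos6(id92) recv 92: ELECTED
Message ID 36 originates at pos 2; dropped at pos 4 in round 2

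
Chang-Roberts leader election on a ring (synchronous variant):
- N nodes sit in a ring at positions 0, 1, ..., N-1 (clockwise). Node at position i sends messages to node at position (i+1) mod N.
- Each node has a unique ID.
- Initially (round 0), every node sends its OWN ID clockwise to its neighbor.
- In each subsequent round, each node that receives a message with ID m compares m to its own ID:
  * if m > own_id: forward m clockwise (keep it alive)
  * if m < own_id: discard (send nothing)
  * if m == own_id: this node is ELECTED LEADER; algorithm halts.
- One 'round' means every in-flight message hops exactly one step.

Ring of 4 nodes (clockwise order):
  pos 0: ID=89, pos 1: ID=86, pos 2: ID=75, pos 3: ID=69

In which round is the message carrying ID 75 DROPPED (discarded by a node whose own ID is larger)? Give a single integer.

Answer: 2

Derivation:
Round 1: pos1(id86) recv 89: fwd; pos2(id75) recv 86: fwd; pos3(id69) recv 75: fwd; pos0(id89) recv 69: drop
Round 2: pos2(id75) recv 89: fwd; pos3(id69) recv 86: fwd; pos0(id89) recv 75: drop
Round 3: pos3(id69) recv 89: fwd; pos0(id89) recv 86: drop
Round 4: pos0(id89) recv 89: ELECTED
Message ID 75 originates at pos 2; dropped at pos 0 in round 2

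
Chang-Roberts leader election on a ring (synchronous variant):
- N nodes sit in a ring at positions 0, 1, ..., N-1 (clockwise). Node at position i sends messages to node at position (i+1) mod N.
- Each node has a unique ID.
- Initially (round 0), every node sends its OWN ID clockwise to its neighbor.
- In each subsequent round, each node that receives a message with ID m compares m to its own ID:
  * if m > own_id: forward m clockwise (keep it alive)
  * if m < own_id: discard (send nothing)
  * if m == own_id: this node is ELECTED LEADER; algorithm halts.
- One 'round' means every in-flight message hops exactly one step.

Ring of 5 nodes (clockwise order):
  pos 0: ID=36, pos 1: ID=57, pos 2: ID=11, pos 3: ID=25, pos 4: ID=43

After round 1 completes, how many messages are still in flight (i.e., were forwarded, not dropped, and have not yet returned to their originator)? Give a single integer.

Answer: 2

Derivation:
Round 1: pos1(id57) recv 36: drop; pos2(id11) recv 57: fwd; pos3(id25) recv 11: drop; pos4(id43) recv 25: drop; pos0(id36) recv 43: fwd
After round 1: 2 messages still in flight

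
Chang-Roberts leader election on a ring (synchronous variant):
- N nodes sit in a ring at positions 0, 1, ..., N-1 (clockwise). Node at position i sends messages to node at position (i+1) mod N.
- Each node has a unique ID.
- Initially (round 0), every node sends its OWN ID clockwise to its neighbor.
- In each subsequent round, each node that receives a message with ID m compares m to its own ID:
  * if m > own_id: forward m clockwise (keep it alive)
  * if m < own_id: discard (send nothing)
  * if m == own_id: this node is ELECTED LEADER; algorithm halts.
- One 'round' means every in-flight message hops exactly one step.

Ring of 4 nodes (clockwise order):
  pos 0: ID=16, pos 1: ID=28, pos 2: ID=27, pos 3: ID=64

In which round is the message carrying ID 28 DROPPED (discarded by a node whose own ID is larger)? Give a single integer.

Round 1: pos1(id28) recv 16: drop; pos2(id27) recv 28: fwd; pos3(id64) recv 27: drop; pos0(id16) recv 64: fwd
Round 2: pos3(id64) recv 28: drop; pos1(id28) recv 64: fwd
Round 3: pos2(id27) recv 64: fwd
Round 4: pos3(id64) recv 64: ELECTED
Message ID 28 originates at pos 1; dropped at pos 3 in round 2

Answer: 2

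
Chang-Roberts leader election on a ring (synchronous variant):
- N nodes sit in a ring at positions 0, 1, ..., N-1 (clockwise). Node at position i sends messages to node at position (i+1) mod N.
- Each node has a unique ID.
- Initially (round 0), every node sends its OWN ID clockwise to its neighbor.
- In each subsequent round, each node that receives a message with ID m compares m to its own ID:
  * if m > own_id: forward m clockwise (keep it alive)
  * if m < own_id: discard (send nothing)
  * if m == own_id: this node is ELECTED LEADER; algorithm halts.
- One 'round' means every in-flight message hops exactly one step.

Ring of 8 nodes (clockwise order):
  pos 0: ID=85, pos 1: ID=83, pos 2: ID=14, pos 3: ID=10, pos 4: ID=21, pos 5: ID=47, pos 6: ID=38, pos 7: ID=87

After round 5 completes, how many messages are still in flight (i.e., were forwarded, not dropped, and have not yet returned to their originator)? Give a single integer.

Round 1: pos1(id83) recv 85: fwd; pos2(id14) recv 83: fwd; pos3(id10) recv 14: fwd; pos4(id21) recv 10: drop; pos5(id47) recv 21: drop; pos6(id38) recv 47: fwd; pos7(id87) recv 38: drop; pos0(id85) recv 87: fwd
Round 2: pos2(id14) recv 85: fwd; pos3(id10) recv 83: fwd; pos4(id21) recv 14: drop; pos7(id87) recv 47: drop; pos1(id83) recv 87: fwd
Round 3: pos3(id10) recv 85: fwd; pos4(id21) recv 83: fwd; pos2(id14) recv 87: fwd
Round 4: pos4(id21) recv 85: fwd; pos5(id47) recv 83: fwd; pos3(id10) recv 87: fwd
Round 5: pos5(id47) recv 85: fwd; pos6(id38) recv 83: fwd; pos4(id21) recv 87: fwd
After round 5: 3 messages still in flight

Answer: 3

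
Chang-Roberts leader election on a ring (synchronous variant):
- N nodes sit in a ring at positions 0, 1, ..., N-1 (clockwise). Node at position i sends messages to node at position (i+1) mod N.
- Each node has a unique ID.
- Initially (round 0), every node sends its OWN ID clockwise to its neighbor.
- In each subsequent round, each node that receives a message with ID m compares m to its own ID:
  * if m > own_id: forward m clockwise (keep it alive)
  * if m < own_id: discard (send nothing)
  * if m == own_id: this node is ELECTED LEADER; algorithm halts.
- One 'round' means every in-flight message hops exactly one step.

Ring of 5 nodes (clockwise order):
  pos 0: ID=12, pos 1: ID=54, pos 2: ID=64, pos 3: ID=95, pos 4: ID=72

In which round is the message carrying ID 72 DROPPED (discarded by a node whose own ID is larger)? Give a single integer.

Round 1: pos1(id54) recv 12: drop; pos2(id64) recv 54: drop; pos3(id95) recv 64: drop; pos4(id72) recv 95: fwd; pos0(id12) recv 72: fwd
Round 2: pos0(id12) recv 95: fwd; pos1(id54) recv 72: fwd
Round 3: pos1(id54) recv 95: fwd; pos2(id64) recv 72: fwd
Round 4: pos2(id64) recv 95: fwd; pos3(id95) recv 72: drop
Round 5: pos3(id95) recv 95: ELECTED
Message ID 72 originates at pos 4; dropped at pos 3 in round 4

Answer: 4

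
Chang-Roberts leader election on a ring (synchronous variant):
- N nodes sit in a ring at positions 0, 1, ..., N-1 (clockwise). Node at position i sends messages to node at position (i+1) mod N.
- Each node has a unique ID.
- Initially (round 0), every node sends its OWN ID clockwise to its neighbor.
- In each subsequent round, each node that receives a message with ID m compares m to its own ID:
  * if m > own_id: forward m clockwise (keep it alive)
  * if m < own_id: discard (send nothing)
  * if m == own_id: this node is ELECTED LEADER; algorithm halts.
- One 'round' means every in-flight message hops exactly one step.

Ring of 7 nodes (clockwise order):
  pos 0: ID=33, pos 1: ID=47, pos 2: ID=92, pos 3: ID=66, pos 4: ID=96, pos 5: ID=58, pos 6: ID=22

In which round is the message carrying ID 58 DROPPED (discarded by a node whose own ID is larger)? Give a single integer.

Answer: 4

Derivation:
Round 1: pos1(id47) recv 33: drop; pos2(id92) recv 47: drop; pos3(id66) recv 92: fwd; pos4(id96) recv 66: drop; pos5(id58) recv 96: fwd; pos6(id22) recv 58: fwd; pos0(id33) recv 22: drop
Round 2: pos4(id96) recv 92: drop; pos6(id22) recv 96: fwd; pos0(id33) recv 58: fwd
Round 3: pos0(id33) recv 96: fwd; pos1(id47) recv 58: fwd
Round 4: pos1(id47) recv 96: fwd; pos2(id92) recv 58: drop
Round 5: pos2(id92) recv 96: fwd
Round 6: pos3(id66) recv 96: fwd
Round 7: pos4(id96) recv 96: ELECTED
Message ID 58 originates at pos 5; dropped at pos 2 in round 4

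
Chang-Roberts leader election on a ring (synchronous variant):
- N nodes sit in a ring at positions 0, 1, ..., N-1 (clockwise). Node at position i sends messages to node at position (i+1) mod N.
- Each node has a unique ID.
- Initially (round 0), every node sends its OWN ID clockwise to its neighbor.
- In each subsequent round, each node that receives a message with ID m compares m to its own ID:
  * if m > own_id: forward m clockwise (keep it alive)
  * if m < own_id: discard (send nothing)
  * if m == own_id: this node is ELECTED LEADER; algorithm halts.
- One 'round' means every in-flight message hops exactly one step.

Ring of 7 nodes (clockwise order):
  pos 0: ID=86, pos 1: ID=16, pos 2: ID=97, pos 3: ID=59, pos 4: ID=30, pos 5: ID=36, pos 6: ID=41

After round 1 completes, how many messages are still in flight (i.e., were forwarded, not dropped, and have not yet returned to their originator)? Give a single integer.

Answer: 3

Derivation:
Round 1: pos1(id16) recv 86: fwd; pos2(id97) recv 16: drop; pos3(id59) recv 97: fwd; pos4(id30) recv 59: fwd; pos5(id36) recv 30: drop; pos6(id41) recv 36: drop; pos0(id86) recv 41: drop
After round 1: 3 messages still in flight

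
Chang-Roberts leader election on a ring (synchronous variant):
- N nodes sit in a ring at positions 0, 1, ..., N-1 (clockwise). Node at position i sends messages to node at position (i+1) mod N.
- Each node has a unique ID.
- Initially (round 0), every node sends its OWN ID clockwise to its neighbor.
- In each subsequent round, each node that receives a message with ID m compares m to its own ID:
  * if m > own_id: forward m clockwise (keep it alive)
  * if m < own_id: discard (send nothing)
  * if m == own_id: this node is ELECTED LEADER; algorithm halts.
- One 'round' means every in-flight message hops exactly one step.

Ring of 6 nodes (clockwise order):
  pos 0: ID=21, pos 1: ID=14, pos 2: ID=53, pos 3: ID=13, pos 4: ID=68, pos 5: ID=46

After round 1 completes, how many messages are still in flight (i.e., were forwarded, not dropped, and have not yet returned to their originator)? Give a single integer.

Round 1: pos1(id14) recv 21: fwd; pos2(id53) recv 14: drop; pos3(id13) recv 53: fwd; pos4(id68) recv 13: drop; pos5(id46) recv 68: fwd; pos0(id21) recv 46: fwd
After round 1: 4 messages still in flight

Answer: 4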